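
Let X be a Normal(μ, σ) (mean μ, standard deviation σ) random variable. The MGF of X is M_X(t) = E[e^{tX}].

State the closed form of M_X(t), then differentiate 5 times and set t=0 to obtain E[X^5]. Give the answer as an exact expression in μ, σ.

E[X^5] = d^5M/dt^5 |_{t=0} = μ*(μ^4 + 10*μ^2*σ^2 + 15*σ^4)

M_X(t) = e^(μ*t + σ^2*t^2/2)
dM/dt = μ*e^(μ*t)*e^(σ^2*t^2/2) + σ^2*t*e^(μ*t)*e^(σ^2*t^2/2)
d^2M/dt^2 = μ^2*e^(μ*t)*e^(σ^2*t^2/2) + 2*μ*σ^2*t*e^(μ*t)*e^(σ^2*t^2/2) + σ^4*t^2*e^(μ*t)*e^(σ^2*t^2/2) + σ^2*e^(μ*t)*e^(σ^2*t^2/2)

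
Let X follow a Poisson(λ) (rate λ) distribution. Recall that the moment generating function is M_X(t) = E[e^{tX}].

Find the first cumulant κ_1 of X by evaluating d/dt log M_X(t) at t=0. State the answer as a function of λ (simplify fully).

M_X(t) = e^(λ*(e^(t) - 1))
K_X(t) = log M_X(t) = λ*(e^(t) - 1)
D[K](t) = λ*e^(t)

κ_1 = D[K](0) = λ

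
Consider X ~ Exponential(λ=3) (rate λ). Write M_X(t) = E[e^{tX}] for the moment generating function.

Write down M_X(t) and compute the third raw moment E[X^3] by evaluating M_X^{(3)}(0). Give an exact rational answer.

E[X^3] = D^3[M](0) = 2/9

M_X(t) = 3/(3 - t)
D^3[M](t) = 18/(t^4 - 12*t^3 + 54*t^2 - 108*t + 81)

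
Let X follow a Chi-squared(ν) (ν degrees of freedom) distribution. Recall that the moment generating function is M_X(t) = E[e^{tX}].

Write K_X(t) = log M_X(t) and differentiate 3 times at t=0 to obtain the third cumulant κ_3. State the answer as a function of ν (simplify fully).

κ_3 = d^3K/dt^3 |_{t=0} = 8*ν

M_X(t) = (1 - 2*t)^(-ν/2)
K_X(t) = log M_X(t) = -ν*log(1 - 2*t)/2
dK/dt = -ν/(2*t - 1)
d^2K/dt^2 = 2*ν/(4*t^2 - 4*t + 1)
d^3K/dt^3 = -8*ν/(8*t^3 - 12*t^2 + 6*t - 1)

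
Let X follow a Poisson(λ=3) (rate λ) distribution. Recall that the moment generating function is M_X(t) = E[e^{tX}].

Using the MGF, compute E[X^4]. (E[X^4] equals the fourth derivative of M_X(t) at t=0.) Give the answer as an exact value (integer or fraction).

E[X^4] = d^4M/dt^4 |_{t=0} = 309

M_X(t) = e^(3*e^(t) - 3)
dM/dt = 3*e^(-3)*e^(t)*e^(3*e^(t))
d^2M/dt^2 = (9*e^(2*t)*e^(3*e^(t)) + 3*e^(t)*e^(3*e^(t)))*e^(-3)
d^3M/dt^3 = (27*e^(3*t)*e^(3*e^(t)) + 27*e^(2*t)*e^(3*e^(t)) + 3*e^(t)*e^(3*e^(t)))*e^(-3)
d^4M/dt^4 = (81*e^(4*t)*e^(3*e^(t)) + 162*e^(3*t)*e^(3*e^(t)) + 63*e^(2*t)*e^(3*e^(t)) + 3*e^(t)*e^(3*e^(t)))*e^(-3)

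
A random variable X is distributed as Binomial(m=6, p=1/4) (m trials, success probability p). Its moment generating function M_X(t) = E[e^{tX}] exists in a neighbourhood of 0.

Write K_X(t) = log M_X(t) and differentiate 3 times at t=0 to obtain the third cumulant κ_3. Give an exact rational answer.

κ_3 = K^(3)(0) = 9/16

M_X(t) = (e^(t)/4 + 3/4)^6
K_X(t) = log M_X(t) = 6*log(e^(t)/4 + 3/4)
K^(3)(t) = (-18*e^(2*t) + 54*e^(t))/(e^(3*t) + 9*e^(2*t) + 27*e^(t) + 27)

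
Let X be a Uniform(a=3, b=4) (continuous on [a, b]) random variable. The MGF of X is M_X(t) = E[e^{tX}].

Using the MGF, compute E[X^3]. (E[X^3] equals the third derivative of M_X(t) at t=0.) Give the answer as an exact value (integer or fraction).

E[X^3] = M′′′(0) = 175/4

M_X(t) = (e^(4*t) - e^(3*t))/t
M′(t) = (4*t*e^(4*t) - 3*t*e^(3*t) - e^(4*t) + e^(3*t))/t^2
M′′(t) = (16*t^2*e^(4*t) - 9*t^2*e^(3*t) - 8*t*e^(4*t) + 6*t*e^(3*t) + 2*e^(4*t) - 2*e^(3*t))/t^3
M′′′(t) = (64*t^3*e^(4*t) - 27*t^3*e^(3*t) - 48*t^2*e^(4*t) + 27*t^2*e^(3*t) + 24*t*e^(4*t) - 18*t*e^(3*t) - 6*e^(4*t) + 6*e^(3*t))/t^4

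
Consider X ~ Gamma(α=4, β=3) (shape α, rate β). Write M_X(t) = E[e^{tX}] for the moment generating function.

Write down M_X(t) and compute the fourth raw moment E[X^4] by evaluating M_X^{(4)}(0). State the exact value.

M_X(t) = 81/(3 - t)^4
dM/dt = -324/(t^5 - 15*t^4 + 90*t^3 - 270*t^2 + 405*t - 243)
d^2M/dt^2 = 1620/(t^6 - 18*t^5 + 135*t^4 - 540*t^3 + 1215*t^2 - 1458*t + 729)
d^3M/dt^3 = -9720/(t^7 - 21*t^6 + 189*t^5 - 945*t^4 + 2835*t^3 - 5103*t^2 + 5103*t - 2187)
d^4M/dt^4 = 68040/(t^8 - 24*t^7 + 252*t^6 - 1512*t^5 + 5670*t^4 - 13608*t^3 + 20412*t^2 - 17496*t + 6561)

E[X^4] = d^4M/dt^4 |_{t=0} = 280/27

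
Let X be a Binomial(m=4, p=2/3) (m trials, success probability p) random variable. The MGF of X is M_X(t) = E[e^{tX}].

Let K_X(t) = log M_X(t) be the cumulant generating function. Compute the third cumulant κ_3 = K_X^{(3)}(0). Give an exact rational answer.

M_X(t) = (2*e^(t)/3 + 1/3)^4
K_X(t) = log M_X(t) = 4*log(2*e^(t)/3 + 1/3)
K^(3)(t) = (-16*e^(2*t) + 8*e^(t))/(8*e^(3*t) + 12*e^(2*t) + 6*e^(t) + 1)

κ_3 = K^(3)(0) = -8/27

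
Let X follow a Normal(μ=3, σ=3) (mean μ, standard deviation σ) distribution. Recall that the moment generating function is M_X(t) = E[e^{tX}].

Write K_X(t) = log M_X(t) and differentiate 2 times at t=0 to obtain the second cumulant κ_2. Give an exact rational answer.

κ_2 = D^2[K](0) = 9

M_X(t) = e^(9*t^2/2 + 3*t)
K_X(t) = log M_X(t) = 9*t^2/2 + 3*t
D^2[K](t) = 9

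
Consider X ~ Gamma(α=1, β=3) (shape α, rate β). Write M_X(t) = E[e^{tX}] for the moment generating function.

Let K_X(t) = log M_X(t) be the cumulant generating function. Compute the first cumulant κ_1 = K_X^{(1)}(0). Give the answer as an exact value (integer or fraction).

M_X(t) = 3/(3 - t)
K_X(t) = log M_X(t) = -log(3 - t) + log(3)
K′(t) = -1/(t - 3)

κ_1 = K′(0) = 1/3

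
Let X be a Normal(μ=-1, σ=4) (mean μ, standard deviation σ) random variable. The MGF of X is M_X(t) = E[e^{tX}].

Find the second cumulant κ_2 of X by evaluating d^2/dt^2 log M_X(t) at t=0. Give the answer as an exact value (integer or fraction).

κ_2 = K′′(0) = 16

M_X(t) = e^(8*t^2 - t)
K_X(t) = log M_X(t) = 8*t^2 - t
K′(t) = 16*t - 1
K′′(t) = 16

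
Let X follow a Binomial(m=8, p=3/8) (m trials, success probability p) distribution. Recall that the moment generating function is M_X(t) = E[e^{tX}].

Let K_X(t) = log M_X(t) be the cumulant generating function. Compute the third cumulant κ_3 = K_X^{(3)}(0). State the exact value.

M_X(t) = (3*e^(t)/8 + 5/8)^8
K_X(t) = log M_X(t) = 8*log(3*e^(t)/8 + 5/8)
D^3[K](t) = (-360*e^(2*t) + 600*e^(t))/(27*e^(3*t) + 135*e^(2*t) + 225*e^(t) + 125)

κ_3 = D^3[K](0) = 15/32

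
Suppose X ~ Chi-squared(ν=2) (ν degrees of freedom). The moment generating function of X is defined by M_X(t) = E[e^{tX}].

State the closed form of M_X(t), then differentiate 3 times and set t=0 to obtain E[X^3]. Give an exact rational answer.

E[X^3] = D^3[M](0) = 48

M_X(t) = 1/(1 - 2*t)
D^3[M](t) = 48/(16*t^4 - 32*t^3 + 24*t^2 - 8*t + 1)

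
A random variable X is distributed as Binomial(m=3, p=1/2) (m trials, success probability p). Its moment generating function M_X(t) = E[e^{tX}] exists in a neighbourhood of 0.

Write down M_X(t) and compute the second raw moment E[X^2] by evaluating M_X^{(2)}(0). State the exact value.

M_X(t) = (e^(t)/2 + 1/2)^3
M^(2)(t) = 9*e^(3*t)/8 + 3*e^(2*t)/2 + 3*e^(t)/8

E[X^2] = M^(2)(0) = 3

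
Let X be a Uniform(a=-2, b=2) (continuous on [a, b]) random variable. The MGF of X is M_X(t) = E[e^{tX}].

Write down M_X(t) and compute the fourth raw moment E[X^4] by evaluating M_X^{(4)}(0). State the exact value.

E[X^4] = M^(4)(0) = 16/5

M_X(t) = (e^(2*t) - e^(-2*t))/(4*t)
M^(4)(t) = (4*t^4*e^(4*t) - 4*t^4 - 8*t^3*e^(4*t) - 8*t^3 + 12*t^2*e^(4*t) - 12*t^2 - 12*t*e^(4*t) - 12*t + 6*e^(4*t) - 6)*e^(-2*t)/t^5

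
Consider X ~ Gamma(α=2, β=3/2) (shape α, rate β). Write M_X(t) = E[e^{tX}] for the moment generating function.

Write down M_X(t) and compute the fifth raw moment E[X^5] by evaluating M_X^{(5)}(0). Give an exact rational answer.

M_X(t) = 9/(4*(3/2 - t)^2)
M^(5)(t) = -207360/(128*t^7 - 1344*t^6 + 6048*t^5 - 15120*t^4 + 22680*t^3 - 20412*t^2 + 10206*t - 2187)

E[X^5] = M^(5)(0) = 2560/27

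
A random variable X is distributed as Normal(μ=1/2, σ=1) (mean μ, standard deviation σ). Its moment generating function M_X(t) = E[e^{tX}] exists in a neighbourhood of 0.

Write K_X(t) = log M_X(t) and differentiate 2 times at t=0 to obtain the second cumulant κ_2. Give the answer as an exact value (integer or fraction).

M_X(t) = e^(t^2/2 + t/2)
K_X(t) = log M_X(t) = t^2/2 + t/2
K′(t) = t + 1/2
K′′(t) = 1

κ_2 = K′′(0) = 1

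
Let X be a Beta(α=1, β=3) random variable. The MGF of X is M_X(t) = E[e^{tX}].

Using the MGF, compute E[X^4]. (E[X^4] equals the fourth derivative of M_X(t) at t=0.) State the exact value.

M_X(t) = ₁F₁(1; 4; t)
dM/dt = ₁F₁(2; 5; t)/4
d^2M/dt^2 = ₁F₁(3; 6; t)/10
d^3M/dt^3 = ₁F₁(4; 7; t)/20
d^4M/dt^4 = ₁F₁(5; 8; t)/35

E[X^4] = d^4M/dt^4 |_{t=0} = 1/35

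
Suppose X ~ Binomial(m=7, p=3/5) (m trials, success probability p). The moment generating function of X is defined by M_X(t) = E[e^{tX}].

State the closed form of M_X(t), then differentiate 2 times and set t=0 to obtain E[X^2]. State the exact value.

E[X^2] = d^2M/dt^2 |_{t=0} = 483/25

M_X(t) = (3*e^(t)/5 + 2/5)^7
dM/dt = 15309*e^(7*t)/78125 + 61236*e^(6*t)/78125 + 20412*e^(5*t)/15625 + 18144*e^(4*t)/15625 + 9072*e^(3*t)/15625 + 12096*e^(2*t)/78125 + 1344*e^(t)/78125
d^2M/dt^2 = 107163*e^(7*t)/78125 + 367416*e^(6*t)/78125 + 20412*e^(5*t)/3125 + 72576*e^(4*t)/15625 + 27216*e^(3*t)/15625 + 24192*e^(2*t)/78125 + 1344*e^(t)/78125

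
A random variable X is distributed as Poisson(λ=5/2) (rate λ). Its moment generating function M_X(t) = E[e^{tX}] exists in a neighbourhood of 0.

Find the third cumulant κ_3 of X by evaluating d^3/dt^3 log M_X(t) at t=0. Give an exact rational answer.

M_X(t) = e^(5*e^(t)/2 - 5/2)
K_X(t) = log M_X(t) = 5*e^(t)/2 - 5/2
K′(t) = 5*e^(t)/2
K′′(t) = 5*e^(t)/2
K′′′(t) = 5*e^(t)/2

κ_3 = K′′′(0) = 5/2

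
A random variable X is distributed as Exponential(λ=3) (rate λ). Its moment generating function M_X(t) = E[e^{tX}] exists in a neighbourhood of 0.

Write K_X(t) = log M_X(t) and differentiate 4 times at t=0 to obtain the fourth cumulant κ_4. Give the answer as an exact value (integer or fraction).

κ_4 = D^4[K](0) = 2/27

M_X(t) = 3/(3 - t)
K_X(t) = log M_X(t) = -log(3 - t) + log(3)
D^4[K](t) = 6/(t^4 - 12*t^3 + 54*t^2 - 108*t + 81)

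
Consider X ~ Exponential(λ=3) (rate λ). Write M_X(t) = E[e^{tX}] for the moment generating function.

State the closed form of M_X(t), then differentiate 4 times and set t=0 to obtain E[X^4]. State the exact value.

E[X^4] = d^4M/dt^4 |_{t=0} = 8/27

M_X(t) = 3/(3 - t)
dM/dt = 3/(t^2 - 6*t + 9)
d^2M/dt^2 = -6/(t^3 - 9*t^2 + 27*t - 27)
d^3M/dt^3 = 18/(t^4 - 12*t^3 + 54*t^2 - 108*t + 81)
d^4M/dt^4 = -72/(t^5 - 15*t^4 + 90*t^3 - 270*t^2 + 405*t - 243)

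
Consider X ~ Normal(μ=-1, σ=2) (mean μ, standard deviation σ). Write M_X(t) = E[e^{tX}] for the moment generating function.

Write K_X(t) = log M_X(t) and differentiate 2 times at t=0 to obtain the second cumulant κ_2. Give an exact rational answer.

M_X(t) = e^(2*t^2 - t)
K_X(t) = log M_X(t) = 2*t^2 - t
dK/dt = 4*t - 1
d^2K/dt^2 = 4

κ_2 = d^2K/dt^2 |_{t=0} = 4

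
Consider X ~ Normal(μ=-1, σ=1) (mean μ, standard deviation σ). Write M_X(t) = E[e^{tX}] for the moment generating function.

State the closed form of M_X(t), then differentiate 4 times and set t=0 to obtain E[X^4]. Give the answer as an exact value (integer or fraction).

M_X(t) = e^(t^2/2 - t)
M^(4)(t) = (t^4*e^(t^2/2) - 4*t^3*e^(t^2/2) + 12*t^2*e^(t^2/2) - 16*t*e^(t^2/2) + 10*e^(t^2/2))*e^(-t)

E[X^4] = M^(4)(0) = 10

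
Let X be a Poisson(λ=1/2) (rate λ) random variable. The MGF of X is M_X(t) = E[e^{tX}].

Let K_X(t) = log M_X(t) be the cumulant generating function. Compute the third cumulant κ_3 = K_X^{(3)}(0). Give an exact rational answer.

κ_3 = d^3K/dt^3 |_{t=0} = 1/2

M_X(t) = e^(e^(t)/2 - 1/2)
K_X(t) = log M_X(t) = e^(t)/2 - 1/2
dK/dt = e^(t)/2
d^2K/dt^2 = e^(t)/2
d^3K/dt^3 = e^(t)/2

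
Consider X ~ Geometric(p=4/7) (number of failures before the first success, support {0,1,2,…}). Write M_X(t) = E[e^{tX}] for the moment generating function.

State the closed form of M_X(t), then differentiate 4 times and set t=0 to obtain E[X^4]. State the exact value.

M_X(t) = 4/(7*(1 - 3*e^(t)/7))
M^(4)(t) = (-324*e^(4*t) - 8316*e^(3*t) - 19404*e^(2*t) - 4116*e^(t))/(243*e^(5*t) - 2835*e^(4*t) + 13230*e^(3*t) - 30870*e^(2*t) + 36015*e^(t) - 16807)

E[X^4] = M^(4)(0) = 1005/32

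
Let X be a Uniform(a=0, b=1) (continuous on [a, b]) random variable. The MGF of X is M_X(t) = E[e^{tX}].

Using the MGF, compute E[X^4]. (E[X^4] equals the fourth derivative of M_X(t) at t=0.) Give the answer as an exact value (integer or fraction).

E[X^4] = M′′′′(0) = 1/5

M_X(t) = (e^(t) - 1)/t
M′(t) = (t*e^(t) - e^(t) + 1)/t^2
M′′(t) = (t^2*e^(t) - 2*t*e^(t) + 2*e^(t) - 2)/t^3
M′′′(t) = (t^3*e^(t) - 3*t^2*e^(t) + 6*t*e^(t) - 6*e^(t) + 6)/t^4
M′′′′(t) = (t^4*e^(t) - 4*t^3*e^(t) + 12*t^2*e^(t) - 24*t*e^(t) + 24*e^(t) - 24)/t^5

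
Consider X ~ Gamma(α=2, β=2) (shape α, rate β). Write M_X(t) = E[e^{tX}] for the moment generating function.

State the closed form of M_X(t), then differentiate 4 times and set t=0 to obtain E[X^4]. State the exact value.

E[X^4] = M′′′′(0) = 15/2

M_X(t) = 4/(2 - t)^2
M′(t) = -8/(t^3 - 6*t^2 + 12*t - 8)
M′′(t) = 24/(t^4 - 8*t^3 + 24*t^2 - 32*t + 16)
M′′′(t) = -96/(t^5 - 10*t^4 + 40*t^3 - 80*t^2 + 80*t - 32)
M′′′′(t) = 480/(t^6 - 12*t^5 + 60*t^4 - 160*t^3 + 240*t^2 - 192*t + 64)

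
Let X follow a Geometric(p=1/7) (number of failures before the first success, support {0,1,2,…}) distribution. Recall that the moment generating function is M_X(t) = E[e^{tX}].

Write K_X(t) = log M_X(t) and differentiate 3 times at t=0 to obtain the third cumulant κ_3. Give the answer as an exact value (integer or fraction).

κ_3 = K′′′(0) = 546

M_X(t) = 1/(7*(1 - 6*e^(t)/7))
K_X(t) = log M_X(t) = -log(1 - 6*e^(t)/7) - log(7)
K′(t) = -6*e^(t)/(6*e^(t) - 7)
K′′(t) = 42*e^(t)/(36*e^(2*t) - 84*e^(t) + 49)
K′′′(t) = (-252*e^(2*t) - 294*e^(t))/(216*e^(3*t) - 756*e^(2*t) + 882*e^(t) - 343)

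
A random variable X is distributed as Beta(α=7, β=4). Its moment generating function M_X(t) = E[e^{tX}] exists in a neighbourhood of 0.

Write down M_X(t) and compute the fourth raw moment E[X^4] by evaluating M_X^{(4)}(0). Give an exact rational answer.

E[X^4] = M^(4)(0) = 30/143

M_X(t) = ₁F₁(7; 11; t)
M^(4)(t) = 30*₁F₁(11; 15; t)/143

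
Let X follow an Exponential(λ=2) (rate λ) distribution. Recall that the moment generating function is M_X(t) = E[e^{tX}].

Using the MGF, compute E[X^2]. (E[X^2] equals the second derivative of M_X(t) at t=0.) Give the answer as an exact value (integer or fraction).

M_X(t) = 2/(2 - t)
dM/dt = 2/(t^2 - 4*t + 4)
d^2M/dt^2 = -4/(t^3 - 6*t^2 + 12*t - 8)

E[X^2] = d^2M/dt^2 |_{t=0} = 1/2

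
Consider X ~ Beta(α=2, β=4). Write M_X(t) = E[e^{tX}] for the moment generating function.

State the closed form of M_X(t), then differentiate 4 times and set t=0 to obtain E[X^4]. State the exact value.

E[X^4] = D^4[M](0) = 5/126

M_X(t) = ₁F₁(2; 6; t)
D^4[M](t) = 5*₁F₁(6; 10; t)/126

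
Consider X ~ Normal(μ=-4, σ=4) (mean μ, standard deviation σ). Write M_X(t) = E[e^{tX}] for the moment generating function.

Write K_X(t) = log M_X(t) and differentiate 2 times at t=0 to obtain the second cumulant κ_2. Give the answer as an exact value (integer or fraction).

M_X(t) = e^(8*t^2 - 4*t)
K_X(t) = log M_X(t) = 8*t^2 - 4*t
D^2[K](t) = 16

κ_2 = D^2[K](0) = 16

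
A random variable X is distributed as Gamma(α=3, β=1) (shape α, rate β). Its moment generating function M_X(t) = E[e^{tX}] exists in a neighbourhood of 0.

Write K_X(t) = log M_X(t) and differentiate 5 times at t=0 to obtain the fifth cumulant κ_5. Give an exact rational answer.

κ_5 = D^5[K](0) = 72

M_X(t) = (1 - t)^(-3)
K_X(t) = log M_X(t) = -3*log(1 - t)
D^5[K](t) = -72/(t^5 - 5*t^4 + 10*t^3 - 10*t^2 + 5*t - 1)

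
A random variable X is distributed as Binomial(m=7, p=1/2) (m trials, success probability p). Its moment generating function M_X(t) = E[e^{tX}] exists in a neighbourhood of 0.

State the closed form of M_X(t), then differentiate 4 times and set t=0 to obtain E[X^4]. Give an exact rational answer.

M_X(t) = (e^(t)/2 + 1/2)^7
D^4[M](t) = 2401*e^(7*t)/128 + 567*e^(6*t)/8 + 13125*e^(5*t)/128 + 70*e^(4*t) + 2835*e^(3*t)/128 + 21*e^(2*t)/8 + 7*e^(t)/128

E[X^4] = D^4[M](0) = 287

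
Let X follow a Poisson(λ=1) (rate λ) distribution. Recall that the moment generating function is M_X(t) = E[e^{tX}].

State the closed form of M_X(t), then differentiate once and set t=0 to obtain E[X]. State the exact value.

E[X] = dM/dt |_{t=0} = 1

M_X(t) = e^(e^(t) - 1)
dM/dt = e^(-1)*e^(t)*e^(e^(t))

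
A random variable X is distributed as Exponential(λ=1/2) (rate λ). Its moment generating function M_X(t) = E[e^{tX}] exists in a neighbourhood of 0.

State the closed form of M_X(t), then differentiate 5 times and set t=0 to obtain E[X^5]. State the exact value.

M_X(t) = 1/(2*(1/2 - t))
M′(t) = 2/(4*t^2 - 4*t + 1)
M′′(t) = -8/(8*t^3 - 12*t^2 + 6*t - 1)
M′′′(t) = 48/(16*t^4 - 32*t^3 + 24*t^2 - 8*t + 1)
M′′′′(t) = -384/(32*t^5 - 80*t^4 + 80*t^3 - 40*t^2 + 10*t - 1)
M′′′′′(t) = 3840/(64*t^6 - 192*t^5 + 240*t^4 - 160*t^3 + 60*t^2 - 12*t + 1)

E[X^5] = M′′′′′(0) = 3840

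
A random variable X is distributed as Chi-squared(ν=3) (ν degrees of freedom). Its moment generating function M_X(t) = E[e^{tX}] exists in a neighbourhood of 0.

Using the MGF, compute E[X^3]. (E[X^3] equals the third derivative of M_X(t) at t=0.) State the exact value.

M_X(t) = (1 - 2*t)^(-3/2)
M^(3)(t) = 105/(16*t^4*√(1 - 2*t) - 32*t^3*√(1 - 2*t) + 24*t^2*√(1 - 2*t) - 8*t*√(1 - 2*t) + √(1 - 2*t))

E[X^3] = M^(3)(0) = 105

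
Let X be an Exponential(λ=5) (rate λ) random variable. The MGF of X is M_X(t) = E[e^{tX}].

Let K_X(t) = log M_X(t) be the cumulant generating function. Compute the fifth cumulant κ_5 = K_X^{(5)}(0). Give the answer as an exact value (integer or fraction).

M_X(t) = 5/(5 - t)
K_X(t) = log M_X(t) = -log(5 - t) + log(5)
K^(5)(t) = -24/(t^5 - 25*t^4 + 250*t^3 - 1250*t^2 + 3125*t - 3125)

κ_5 = K^(5)(0) = 24/3125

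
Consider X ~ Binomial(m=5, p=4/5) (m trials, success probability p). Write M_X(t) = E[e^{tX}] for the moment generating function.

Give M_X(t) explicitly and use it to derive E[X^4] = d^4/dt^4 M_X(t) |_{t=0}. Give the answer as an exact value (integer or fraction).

E[X^4] = d^4M/dt^4 |_{t=0} = 40884/125

M_X(t) = (4*e^(t)/5 + 1/5)^5
dM/dt = 1024*e^(5*t)/625 + 1024*e^(4*t)/625 + 384*e^(3*t)/625 + 64*e^(2*t)/625 + 4*e^(t)/625
d^2M/dt^2 = 1024*e^(5*t)/125 + 4096*e^(4*t)/625 + 1152*e^(3*t)/625 + 128*e^(2*t)/625 + 4*e^(t)/625
d^3M/dt^3 = 1024*e^(5*t)/25 + 16384*e^(4*t)/625 + 3456*e^(3*t)/625 + 256*e^(2*t)/625 + 4*e^(t)/625
d^4M/dt^4 = 1024*e^(5*t)/5 + 65536*e^(4*t)/625 + 10368*e^(3*t)/625 + 512*e^(2*t)/625 + 4*e^(t)/625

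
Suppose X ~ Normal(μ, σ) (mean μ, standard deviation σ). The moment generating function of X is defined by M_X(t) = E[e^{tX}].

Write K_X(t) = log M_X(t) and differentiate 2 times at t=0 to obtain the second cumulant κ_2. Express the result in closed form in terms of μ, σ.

M_X(t) = e^(μ*t + σ^2*t^2/2)
K_X(t) = log M_X(t) = μ*t + σ^2*t^2/2
K′(t) = μ + σ^2*t
K′′(t) = σ^2

κ_2 = K′′(0) = σ^2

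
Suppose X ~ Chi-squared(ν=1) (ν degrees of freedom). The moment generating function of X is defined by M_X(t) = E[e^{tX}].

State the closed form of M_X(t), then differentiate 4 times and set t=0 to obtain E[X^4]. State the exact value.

E[X^4] = M′′′′(0) = 105

M_X(t) = 1/√(1 - 2*t)
M′(t) = -1/(2*t*√(1 - 2*t) - √(1 - 2*t))
M′′(t) = 3/(4*t^2*√(1 - 2*t) - 4*t*√(1 - 2*t) + √(1 - 2*t))
M′′′(t) = -15/(8*t^3*√(1 - 2*t) - 12*t^2*√(1 - 2*t) + 6*t*√(1 - 2*t) - √(1 - 2*t))
M′′′′(t) = 105/(16*t^4*√(1 - 2*t) - 32*t^3*√(1 - 2*t) + 24*t^2*√(1 - 2*t) - 8*t*√(1 - 2*t) + √(1 - 2*t))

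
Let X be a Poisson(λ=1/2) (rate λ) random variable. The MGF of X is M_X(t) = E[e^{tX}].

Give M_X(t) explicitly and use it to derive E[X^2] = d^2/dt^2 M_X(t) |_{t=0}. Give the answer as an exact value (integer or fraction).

E[X^2] = D^2[M](0) = 3/4

M_X(t) = e^(e^(t)/2 - 1/2)
D^2[M](t) = (e^(2*t)*e^(e^(t)/2) + 2*e^(t)*e^(e^(t)/2))*e^(-1/2)/4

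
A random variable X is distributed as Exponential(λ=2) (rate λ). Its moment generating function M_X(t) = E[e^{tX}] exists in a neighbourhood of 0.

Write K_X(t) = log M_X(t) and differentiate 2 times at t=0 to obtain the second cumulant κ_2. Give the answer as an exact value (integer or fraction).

M_X(t) = 2/(2 - t)
K_X(t) = log M_X(t) = -log(2 - t) + log(2)
K^(2)(t) = 1/(t^2 - 4*t + 4)

κ_2 = K^(2)(0) = 1/4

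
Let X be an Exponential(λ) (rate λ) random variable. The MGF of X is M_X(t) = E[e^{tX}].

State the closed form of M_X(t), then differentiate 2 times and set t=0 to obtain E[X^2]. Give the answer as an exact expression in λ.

M_X(t) = λ/(λ - t)
dM/dt = λ/(λ^2 - 2*λ*t + t^2)
d^2M/dt^2 = -2*λ/(-λ^3 + 3*λ^2*t - 3*λ*t^2 + t^3)

E[X^2] = d^2M/dt^2 |_{t=0} = 2/λ^2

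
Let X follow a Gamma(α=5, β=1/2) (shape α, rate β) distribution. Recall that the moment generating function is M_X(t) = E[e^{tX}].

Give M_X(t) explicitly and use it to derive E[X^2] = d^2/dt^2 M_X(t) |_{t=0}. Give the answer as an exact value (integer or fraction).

E[X^2] = d^2M/dt^2 |_{t=0} = 120

M_X(t) = 1/(32*(1/2 - t)^5)
dM/dt = 10/(64*t^6 - 192*t^5 + 240*t^4 - 160*t^3 + 60*t^2 - 12*t + 1)
d^2M/dt^2 = -120/(128*t^7 - 448*t^6 + 672*t^5 - 560*t^4 + 280*t^3 - 84*t^2 + 14*t - 1)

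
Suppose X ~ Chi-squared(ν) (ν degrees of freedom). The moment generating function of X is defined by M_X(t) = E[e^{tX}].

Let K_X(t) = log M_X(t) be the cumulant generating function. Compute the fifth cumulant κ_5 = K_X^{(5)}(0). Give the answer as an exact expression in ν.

M_X(t) = (1 - 2*t)^(-ν/2)
K_X(t) = log M_X(t) = -ν*log(1 - 2*t)/2
K^(5)(t) = -384*ν/(32*t^5 - 80*t^4 + 80*t^3 - 40*t^2 + 10*t - 1)

κ_5 = K^(5)(0) = 384*ν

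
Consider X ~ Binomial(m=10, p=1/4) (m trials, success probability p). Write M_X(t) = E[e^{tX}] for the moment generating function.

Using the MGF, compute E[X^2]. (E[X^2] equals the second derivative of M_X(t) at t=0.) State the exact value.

M_X(t) = (e^(t)/4 + 3/4)^10

E[X^2] = M^(2)(0) = 65/8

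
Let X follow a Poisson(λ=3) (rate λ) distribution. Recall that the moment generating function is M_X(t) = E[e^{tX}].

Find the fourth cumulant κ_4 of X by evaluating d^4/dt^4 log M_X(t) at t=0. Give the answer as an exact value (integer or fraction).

M_X(t) = e^(3*e^(t) - 3)
K_X(t) = log M_X(t) = 3*e^(t) - 3
D^4[K](t) = 3*e^(t)

κ_4 = D^4[K](0) = 3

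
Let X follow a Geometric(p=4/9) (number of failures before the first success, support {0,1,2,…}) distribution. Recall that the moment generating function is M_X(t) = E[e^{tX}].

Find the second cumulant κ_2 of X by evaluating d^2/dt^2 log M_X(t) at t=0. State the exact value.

κ_2 = K′′(0) = 45/16

M_X(t) = 4/(9*(1 - 5*e^(t)/9))
K_X(t) = log M_X(t) = -log(1 - 5*e^(t)/9) - 2*log(3) + 2*log(2)
K′(t) = -5*e^(t)/(5*e^(t) - 9)
K′′(t) = 45*e^(t)/(25*e^(2*t) - 90*e^(t) + 81)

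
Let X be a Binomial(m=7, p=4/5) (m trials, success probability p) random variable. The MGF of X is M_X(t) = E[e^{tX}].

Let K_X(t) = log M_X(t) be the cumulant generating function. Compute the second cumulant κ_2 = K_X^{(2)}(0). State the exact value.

κ_2 = D^2[K](0) = 28/25

M_X(t) = (4*e^(t)/5 + 1/5)^7
K_X(t) = log M_X(t) = 7*log(4*e^(t)/5 + 1/5)
D^2[K](t) = 28*e^(t)/(16*e^(2*t) + 8*e^(t) + 1)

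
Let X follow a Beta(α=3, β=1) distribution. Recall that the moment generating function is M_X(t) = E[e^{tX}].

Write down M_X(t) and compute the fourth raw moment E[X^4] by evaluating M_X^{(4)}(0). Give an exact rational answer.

M_X(t) = ₁F₁(3; 4; t)
M′(t) = 3*₁F₁(4; 5; t)/4
M′′(t) = 3*₁F₁(5; 6; t)/5
M′′′(t) = ₁F₁(6; 7; t)/2
M′′′′(t) = 3*₁F₁(7; 8; t)/7

E[X^4] = M′′′′(0) = 3/7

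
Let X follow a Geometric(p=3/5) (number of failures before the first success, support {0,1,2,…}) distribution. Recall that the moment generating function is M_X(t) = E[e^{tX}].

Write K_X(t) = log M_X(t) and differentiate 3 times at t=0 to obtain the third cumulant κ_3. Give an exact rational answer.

M_X(t) = 3/(5*(1 - 2*e^(t)/5))
K_X(t) = log M_X(t) = -log(1 - 2*e^(t)/5) - log(5) + log(3)
dK/dt = -2*e^(t)/(2*e^(t) - 5)
d^2K/dt^2 = 10*e^(t)/(4*e^(2*t) - 20*e^(t) + 25)
d^3K/dt^3 = (-20*e^(2*t) - 50*e^(t))/(8*e^(3*t) - 60*e^(2*t) + 150*e^(t) - 125)

κ_3 = d^3K/dt^3 |_{t=0} = 70/27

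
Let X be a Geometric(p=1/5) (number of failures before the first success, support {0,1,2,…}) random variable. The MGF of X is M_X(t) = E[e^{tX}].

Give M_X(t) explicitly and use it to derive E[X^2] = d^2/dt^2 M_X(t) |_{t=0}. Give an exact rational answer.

M_X(t) = 1/(5*(1 - 4*e^(t)/5))
dM/dt = 4*e^(t)/(16*e^(2*t) - 40*e^(t) + 25)
d^2M/dt^2 = (-16*e^(2*t) - 20*e^(t))/(64*e^(3*t) - 240*e^(2*t) + 300*e^(t) - 125)

E[X^2] = d^2M/dt^2 |_{t=0} = 36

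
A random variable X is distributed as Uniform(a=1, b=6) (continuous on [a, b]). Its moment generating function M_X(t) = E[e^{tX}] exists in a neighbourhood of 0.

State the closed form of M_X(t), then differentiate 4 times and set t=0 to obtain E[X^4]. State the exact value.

E[X^4] = M^(4)(0) = 311

M_X(t) = (e^(6*t) - e^(t))/(5*t)
M^(4)(t) = (1296*t^4*e^(6*t) - t^4*e^(t) - 864*t^3*e^(6*t) + 4*t^3*e^(t) + 432*t^2*e^(6*t) - 12*t^2*e^(t) - 144*t*e^(6*t) + 24*t*e^(t) + 24*e^(6*t) - 24*e^(t))/(5*t^5)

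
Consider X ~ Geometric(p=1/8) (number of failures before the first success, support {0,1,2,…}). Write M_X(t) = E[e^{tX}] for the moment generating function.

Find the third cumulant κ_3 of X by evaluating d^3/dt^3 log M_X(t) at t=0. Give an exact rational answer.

κ_3 = d^3K/dt^3 |_{t=0} = 840

M_X(t) = 1/(8*(1 - 7*e^(t)/8))
K_X(t) = log M_X(t) = -log(1 - 7*e^(t)/8) - 3*log(2)
dK/dt = -7*e^(t)/(7*e^(t) - 8)
d^2K/dt^2 = 56*e^(t)/(49*e^(2*t) - 112*e^(t) + 64)
d^3K/dt^3 = (-392*e^(2*t) - 448*e^(t))/(343*e^(3*t) - 1176*e^(2*t) + 1344*e^(t) - 512)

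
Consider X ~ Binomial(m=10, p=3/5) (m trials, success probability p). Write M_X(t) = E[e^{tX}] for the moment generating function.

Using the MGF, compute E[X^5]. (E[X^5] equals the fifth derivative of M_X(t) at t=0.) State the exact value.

E[X^5] = D^5[M](0) = 8289564/625

M_X(t) = (3*e^(t)/5 + 2/5)^10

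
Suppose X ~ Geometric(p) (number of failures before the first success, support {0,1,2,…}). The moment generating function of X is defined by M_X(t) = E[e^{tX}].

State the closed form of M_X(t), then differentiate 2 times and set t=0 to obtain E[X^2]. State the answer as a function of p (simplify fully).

M_X(t) = p/(-(1 - p)*e^(t) + 1)
M′(t) = (-p^2*e^(t) + p*e^(t))/(p^2*e^(2*t) - 2*p*e^(2*t) + 2*p*e^(t) + e^(2*t) - 2*e^(t) + 1)

E[X^2] = M′′(0) = 1 - 3/p + 2/p^2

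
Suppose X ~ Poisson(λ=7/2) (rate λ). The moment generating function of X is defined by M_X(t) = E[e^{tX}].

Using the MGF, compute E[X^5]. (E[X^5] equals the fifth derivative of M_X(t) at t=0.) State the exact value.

E[X^5] = D^5[M](0) = 105119/32

M_X(t) = e^(7*e^(t)/2 - 7/2)
D^5[M](t) = (16807*e^(5*t)*e^(7*e^(t)/2) + 48020*e^(4*t)*e^(7*e^(t)/2) + 34300*e^(3*t)*e^(7*e^(t)/2) + 5880*e^(2*t)*e^(7*e^(t)/2) + 112*e^(t)*e^(7*e^(t)/2))*e^(-7/2)/32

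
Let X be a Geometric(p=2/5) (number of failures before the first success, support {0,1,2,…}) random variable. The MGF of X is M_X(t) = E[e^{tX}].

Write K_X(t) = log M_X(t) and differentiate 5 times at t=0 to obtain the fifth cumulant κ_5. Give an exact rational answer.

κ_5 = K′′′′′(0) = 690

M_X(t) = 2/(5*(1 - 3*e^(t)/5))
K_X(t) = log M_X(t) = -log(1 - 3*e^(t)/5) - log(5) + log(2)
K′(t) = -3*e^(t)/(3*e^(t) - 5)
K′′(t) = 15*e^(t)/(9*e^(2*t) - 30*e^(t) + 25)
K′′′(t) = (-45*e^(2*t) - 75*e^(t))/(27*e^(3*t) - 135*e^(2*t) + 225*e^(t) - 125)
K′′′′(t) = (135*e^(3*t) + 900*e^(2*t) + 375*e^(t))/(81*e^(4*t) - 540*e^(3*t) + 1350*e^(2*t) - 1500*e^(t) + 625)
K′′′′′(t) = (-405*e^(4*t) - 7425*e^(3*t) - 12375*e^(2*t) - 1875*e^(t))/(243*e^(5*t) - 2025*e^(4*t) + 6750*e^(3*t) - 11250*e^(2*t) + 9375*e^(t) - 3125)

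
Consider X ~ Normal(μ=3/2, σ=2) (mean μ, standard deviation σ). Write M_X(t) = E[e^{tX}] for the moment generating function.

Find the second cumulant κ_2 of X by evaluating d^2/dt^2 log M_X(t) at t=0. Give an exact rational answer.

M_X(t) = e^(2*t^2 + 3*t/2)
K_X(t) = log M_X(t) = 2*t^2 + 3*t/2
D^2[K](t) = 4

κ_2 = D^2[K](0) = 4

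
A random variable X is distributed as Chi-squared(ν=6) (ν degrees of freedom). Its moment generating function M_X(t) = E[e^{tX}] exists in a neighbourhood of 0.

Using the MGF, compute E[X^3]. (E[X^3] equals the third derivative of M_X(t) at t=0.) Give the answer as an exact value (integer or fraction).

M_X(t) = (1 - 2*t)^(-3)
M^(3)(t) = 480/(64*t^6 - 192*t^5 + 240*t^4 - 160*t^3 + 60*t^2 - 12*t + 1)

E[X^3] = M^(3)(0) = 480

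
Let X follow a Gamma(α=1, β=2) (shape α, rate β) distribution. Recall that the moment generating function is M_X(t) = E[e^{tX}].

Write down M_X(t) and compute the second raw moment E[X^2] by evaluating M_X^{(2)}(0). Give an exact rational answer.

M_X(t) = 2/(2 - t)
M^(2)(t) = -4/(t^3 - 6*t^2 + 12*t - 8)

E[X^2] = M^(2)(0) = 1/2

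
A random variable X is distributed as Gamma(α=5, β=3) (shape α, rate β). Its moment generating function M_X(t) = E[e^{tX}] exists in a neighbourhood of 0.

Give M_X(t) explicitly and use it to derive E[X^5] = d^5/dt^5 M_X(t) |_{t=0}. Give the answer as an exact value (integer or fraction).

E[X^5] = D^5[M](0) = 560/9

M_X(t) = 243/(3 - t)^5
D^5[M](t) = 3674160/(t^10 - 30*t^9 + 405*t^8 - 3240*t^7 + 17010*t^6 - 61236*t^5 + 153090*t^4 - 262440*t^3 + 295245*t^2 - 196830*t + 59049)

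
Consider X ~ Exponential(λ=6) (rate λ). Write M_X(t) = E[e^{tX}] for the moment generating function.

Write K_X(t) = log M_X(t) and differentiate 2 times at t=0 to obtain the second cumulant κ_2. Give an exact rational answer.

M_X(t) = 6/(6 - t)
K_X(t) = log M_X(t) = -log(6 - t) + log(6)
dK/dt = -1/(t - 6)
d^2K/dt^2 = 1/(t^2 - 12*t + 36)

κ_2 = d^2K/dt^2 |_{t=0} = 1/36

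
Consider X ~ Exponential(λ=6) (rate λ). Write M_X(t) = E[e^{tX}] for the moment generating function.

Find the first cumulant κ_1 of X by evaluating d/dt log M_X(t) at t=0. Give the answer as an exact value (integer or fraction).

κ_1 = K^(1)(0) = 1/6

M_X(t) = 6/(6 - t)
K_X(t) = log M_X(t) = -log(6 - t) + log(6)
K^(1)(t) = -1/(t - 6)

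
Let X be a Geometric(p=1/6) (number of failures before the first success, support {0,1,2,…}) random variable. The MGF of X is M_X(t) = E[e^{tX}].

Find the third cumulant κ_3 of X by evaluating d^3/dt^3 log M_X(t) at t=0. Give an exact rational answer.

M_X(t) = 1/(6*(1 - 5*e^(t)/6))
K_X(t) = log M_X(t) = -log(1 - 5*e^(t)/6) - log(6)
K′(t) = -5*e^(t)/(5*e^(t) - 6)
K′′(t) = 30*e^(t)/(25*e^(2*t) - 60*e^(t) + 36)
K′′′(t) = (-150*e^(2*t) - 180*e^(t))/(125*e^(3*t) - 450*e^(2*t) + 540*e^(t) - 216)

κ_3 = K′′′(0) = 330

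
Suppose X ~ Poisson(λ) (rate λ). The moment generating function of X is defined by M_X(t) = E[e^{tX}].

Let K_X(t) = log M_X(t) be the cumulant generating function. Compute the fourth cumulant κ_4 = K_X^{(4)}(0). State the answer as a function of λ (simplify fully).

κ_4 = D^4[K](0) = λ

M_X(t) = e^(λ*(e^(t) - 1))
K_X(t) = log M_X(t) = λ*(e^(t) - 1)
D^4[K](t) = λ*e^(t)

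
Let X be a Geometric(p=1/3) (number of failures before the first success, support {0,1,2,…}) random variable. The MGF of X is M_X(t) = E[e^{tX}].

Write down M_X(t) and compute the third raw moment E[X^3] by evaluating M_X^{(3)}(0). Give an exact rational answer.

M_X(t) = 1/(3*(1 - 2*e^(t)/3))
dM/dt = 2*e^(t)/(4*e^(2*t) - 12*e^(t) + 9)
d^2M/dt^2 = (-4*e^(2*t) - 6*e^(t))/(8*e^(3*t) - 36*e^(2*t) + 54*e^(t) - 27)
d^3M/dt^3 = (8*e^(3*t) + 48*e^(2*t) + 18*e^(t))/(16*e^(4*t) - 96*e^(3*t) + 216*e^(2*t) - 216*e^(t) + 81)

E[X^3] = d^3M/dt^3 |_{t=0} = 74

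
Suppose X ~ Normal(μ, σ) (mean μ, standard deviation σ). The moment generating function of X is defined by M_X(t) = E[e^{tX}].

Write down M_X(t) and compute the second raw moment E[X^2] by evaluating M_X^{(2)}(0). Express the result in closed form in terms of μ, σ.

M_X(t) = e^(μ*t + σ^2*t^2/2)
D^2[M](t) = μ^2*e^(μ*t)*e^(σ^2*t^2/2) + 2*μ*σ^2*t*e^(μ*t)*e^(σ^2*t^2/2) + σ^4*t^2*e^(μ*t)*e^(σ^2*t^2/2) + σ^2*e^(μ*t)*e^(σ^2*t^2/2)

E[X^2] = D^2[M](0) = μ^2 + σ^2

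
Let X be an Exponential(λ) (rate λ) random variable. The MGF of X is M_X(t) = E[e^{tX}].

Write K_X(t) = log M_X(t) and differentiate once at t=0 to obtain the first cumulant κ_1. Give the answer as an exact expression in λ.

M_X(t) = λ/(λ - t)
K_X(t) = log M_X(t) = log(λ) - log(λ - t)
D[K](t) = -1/(-λ + t)

κ_1 = D[K](0) = 1/λ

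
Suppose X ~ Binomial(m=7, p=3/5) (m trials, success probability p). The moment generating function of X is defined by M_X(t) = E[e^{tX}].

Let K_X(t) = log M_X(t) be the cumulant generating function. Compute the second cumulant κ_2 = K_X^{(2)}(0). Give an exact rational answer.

κ_2 = D^2[K](0) = 42/25

M_X(t) = (3*e^(t)/5 + 2/5)^7
K_X(t) = log M_X(t) = 7*log(3*e^(t)/5 + 2/5)
D^2[K](t) = 42*e^(t)/(9*e^(2*t) + 12*e^(t) + 4)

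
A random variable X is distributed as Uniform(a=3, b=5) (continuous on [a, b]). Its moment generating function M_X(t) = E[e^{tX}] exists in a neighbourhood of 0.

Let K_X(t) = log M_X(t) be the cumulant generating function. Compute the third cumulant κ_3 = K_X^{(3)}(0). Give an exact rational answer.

M_X(t) = (e^(5*t) - e^(3*t))/(2*t)
K_X(t) = log M_X(t) = -log(t) + log(e^(5*t) - e^(3*t)) - log(2)
K^(3)(t) = (8*t^3*e^(4*t) + 8*t^3*e^(2*t) - 2*e^(6*t) + 6*e^(4*t) - 6*e^(2*t) + 2)/(t^3*e^(6*t) - 3*t^3*e^(4*t) + 3*t^3*e^(2*t) - t^3)

κ_3 = K^(3)(0) = 0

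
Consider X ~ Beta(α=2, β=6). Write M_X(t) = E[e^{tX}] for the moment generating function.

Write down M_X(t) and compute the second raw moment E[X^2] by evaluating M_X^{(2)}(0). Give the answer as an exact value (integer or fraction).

M_X(t) = ₁F₁(2; 8; t)
M^(2)(t) = ₁F₁(4; 10; t)/12

E[X^2] = M^(2)(0) = 1/12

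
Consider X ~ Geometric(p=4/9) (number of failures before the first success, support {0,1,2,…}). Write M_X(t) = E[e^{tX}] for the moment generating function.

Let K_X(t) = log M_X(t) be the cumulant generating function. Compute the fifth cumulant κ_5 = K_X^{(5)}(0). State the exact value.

κ_5 = d^5K/dt^5 |_{t=0} = 43785/128

M_X(t) = 4/(9*(1 - 5*e^(t)/9))
K_X(t) = log M_X(t) = -log(1 - 5*e^(t)/9) - 2*log(3) + 2*log(2)
dK/dt = -5*e^(t)/(5*e^(t) - 9)
d^2K/dt^2 = 45*e^(t)/(25*e^(2*t) - 90*e^(t) + 81)
d^3K/dt^3 = (-225*e^(2*t) - 405*e^(t))/(125*e^(3*t) - 675*e^(2*t) + 1215*e^(t) - 729)
d^4K/dt^4 = (1125*e^(3*t) + 8100*e^(2*t) + 3645*e^(t))/(625*e^(4*t) - 4500*e^(3*t) + 12150*e^(2*t) - 14580*e^(t) + 6561)
d^5K/dt^5 = (-5625*e^(4*t) - 111375*e^(3*t) - 200475*e^(2*t) - 32805*e^(t))/(3125*e^(5*t) - 28125*e^(4*t) + 101250*e^(3*t) - 182250*e^(2*t) + 164025*e^(t) - 59049)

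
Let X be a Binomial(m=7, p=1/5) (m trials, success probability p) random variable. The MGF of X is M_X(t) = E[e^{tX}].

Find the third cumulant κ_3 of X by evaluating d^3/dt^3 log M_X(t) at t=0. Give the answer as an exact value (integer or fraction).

κ_3 = K′′′(0) = 84/125

M_X(t) = (e^(t)/5 + 4/5)^7
K_X(t) = log M_X(t) = 7*log(e^(t)/5 + 4/5)
K′(t) = 7*e^(t)/(e^(t) + 4)
K′′(t) = 28*e^(t)/(e^(2*t) + 8*e^(t) + 16)
K′′′(t) = (-28*e^(2*t) + 112*e^(t))/(e^(3*t) + 12*e^(2*t) + 48*e^(t) + 64)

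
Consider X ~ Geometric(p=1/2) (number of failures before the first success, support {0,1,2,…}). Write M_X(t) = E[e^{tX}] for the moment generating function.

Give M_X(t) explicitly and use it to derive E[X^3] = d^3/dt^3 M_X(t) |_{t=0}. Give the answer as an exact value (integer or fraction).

M_X(t) = 1/(2*(1 - e^(t)/2))
dM/dt = e^(t)/(e^(2*t) - 4*e^(t) + 4)
d^2M/dt^2 = (-e^(2*t) - 2*e^(t))/(e^(3*t) - 6*e^(2*t) + 12*e^(t) - 8)
d^3M/dt^3 = (e^(3*t) + 8*e^(2*t) + 4*e^(t))/(e^(4*t) - 8*e^(3*t) + 24*e^(2*t) - 32*e^(t) + 16)

E[X^3] = d^3M/dt^3 |_{t=0} = 13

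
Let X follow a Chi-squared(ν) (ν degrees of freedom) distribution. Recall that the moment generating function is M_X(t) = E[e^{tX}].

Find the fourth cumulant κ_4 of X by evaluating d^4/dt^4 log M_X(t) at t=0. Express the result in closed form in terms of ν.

κ_4 = K′′′′(0) = 48*ν

M_X(t) = (1 - 2*t)^(-ν/2)
K_X(t) = log M_X(t) = -ν*log(1 - 2*t)/2
K′(t) = -ν/(2*t - 1)
K′′(t) = 2*ν/(4*t^2 - 4*t + 1)
K′′′(t) = -8*ν/(8*t^3 - 12*t^2 + 6*t - 1)
K′′′′(t) = 48*ν/(16*t^4 - 32*t^3 + 24*t^2 - 8*t + 1)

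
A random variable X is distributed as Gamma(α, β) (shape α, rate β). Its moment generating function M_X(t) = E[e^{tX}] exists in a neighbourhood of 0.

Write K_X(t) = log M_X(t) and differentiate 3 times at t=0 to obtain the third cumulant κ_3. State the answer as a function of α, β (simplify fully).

M_X(t) = (β/(β - t))^α
K_X(t) = log M_X(t) = α*(log(β) - log(β - t))
K^(3)(t) = -2*α/(-β^3 + 3*β^2*t - 3*β*t^2 + t^3)

κ_3 = K^(3)(0) = 2*α/β^3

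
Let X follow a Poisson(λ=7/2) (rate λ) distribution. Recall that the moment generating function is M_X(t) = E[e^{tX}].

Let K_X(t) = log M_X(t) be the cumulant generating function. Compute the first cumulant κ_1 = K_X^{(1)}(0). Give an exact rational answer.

M_X(t) = e^(7*e^(t)/2 - 7/2)
K_X(t) = log M_X(t) = 7*e^(t)/2 - 7/2
K^(1)(t) = 7*e^(t)/2

κ_1 = K^(1)(0) = 7/2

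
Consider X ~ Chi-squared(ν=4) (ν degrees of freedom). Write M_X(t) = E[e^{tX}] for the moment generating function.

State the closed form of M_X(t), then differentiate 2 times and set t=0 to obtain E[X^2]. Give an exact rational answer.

E[X^2] = M^(2)(0) = 24

M_X(t) = (1 - 2*t)^(-2)
M^(2)(t) = 24/(16*t^4 - 32*t^3 + 24*t^2 - 8*t + 1)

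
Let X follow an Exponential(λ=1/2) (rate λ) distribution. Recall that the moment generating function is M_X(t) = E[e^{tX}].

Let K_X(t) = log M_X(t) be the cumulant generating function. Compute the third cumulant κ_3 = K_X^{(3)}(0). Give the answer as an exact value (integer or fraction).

M_X(t) = 1/(2*(1/2 - t))
K_X(t) = log M_X(t) = -log(1/2 - t) - log(2)
K′(t) = -2/(2*t - 1)
K′′(t) = 4/(4*t^2 - 4*t + 1)
K′′′(t) = -16/(8*t^3 - 12*t^2 + 6*t - 1)

κ_3 = K′′′(0) = 16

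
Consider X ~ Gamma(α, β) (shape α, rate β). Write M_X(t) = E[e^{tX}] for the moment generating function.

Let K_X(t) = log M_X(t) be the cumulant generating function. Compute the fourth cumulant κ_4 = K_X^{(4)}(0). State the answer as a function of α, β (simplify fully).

κ_4 = d^4K/dt^4 |_{t=0} = 6*α/β^4

M_X(t) = (β/(β - t))^α
K_X(t) = log M_X(t) = α*(log(β) - log(β - t))
dK/dt = -α/(-β + t)
d^2K/dt^2 = α/(β^2 - 2*β*t + t^2)
d^3K/dt^3 = -2*α/(-β^3 + 3*β^2*t - 3*β*t^2 + t^3)
d^4K/dt^4 = 6*α/(β^4 - 4*β^3*t + 6*β^2*t^2 - 4*β*t^3 + t^4)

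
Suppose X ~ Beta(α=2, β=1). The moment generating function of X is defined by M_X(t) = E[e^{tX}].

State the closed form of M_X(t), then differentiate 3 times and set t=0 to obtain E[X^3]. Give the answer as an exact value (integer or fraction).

E[X^3] = D^3[M](0) = 2/5

M_X(t) = ₁F₁(2; 3; t)
D^3[M](t) = 2*₁F₁(5; 6; t)/5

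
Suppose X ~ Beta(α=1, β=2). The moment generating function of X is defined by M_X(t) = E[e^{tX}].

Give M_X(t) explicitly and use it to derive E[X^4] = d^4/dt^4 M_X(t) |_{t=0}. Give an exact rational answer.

E[X^4] = d^4M/dt^4 |_{t=0} = 1/15

M_X(t) = ₁F₁(1; 3; t)
dM/dt = ₁F₁(2; 4; t)/3
d^2M/dt^2 = ₁F₁(3; 5; t)/6
d^3M/dt^3 = ₁F₁(4; 6; t)/10
d^4M/dt^4 = ₁F₁(5; 7; t)/15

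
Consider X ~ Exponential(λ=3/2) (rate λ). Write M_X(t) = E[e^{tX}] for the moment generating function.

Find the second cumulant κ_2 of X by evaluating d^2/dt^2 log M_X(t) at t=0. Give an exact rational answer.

M_X(t) = 3/(2*(3/2 - t))
K_X(t) = log M_X(t) = -log(3/2 - t) - log(2) + log(3)
dK/dt = -2/(2*t - 3)
d^2K/dt^2 = 4/(4*t^2 - 12*t + 9)

κ_2 = d^2K/dt^2 |_{t=0} = 4/9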